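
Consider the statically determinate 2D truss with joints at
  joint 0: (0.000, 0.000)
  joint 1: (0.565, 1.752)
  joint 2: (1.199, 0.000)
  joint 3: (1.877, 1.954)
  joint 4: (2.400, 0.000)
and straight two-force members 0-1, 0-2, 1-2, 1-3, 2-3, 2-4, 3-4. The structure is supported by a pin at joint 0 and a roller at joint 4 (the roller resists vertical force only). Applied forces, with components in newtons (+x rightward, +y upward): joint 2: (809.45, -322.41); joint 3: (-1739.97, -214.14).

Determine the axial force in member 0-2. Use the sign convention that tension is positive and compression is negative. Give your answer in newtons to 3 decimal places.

-406.596

N=5 nodes, M=7 members, R=3 reactions → 2N=10, M+R=10
member 0 (0-1): L=1.8409, (cx,cy)=(0.3069,0.9517)
member 1 (0-2): L=1.1990, (cx,cy)=(1.0000,0.0000)
member 2 (1-2): L=1.8632, (cx,cy)=(0.3403,-0.9403)
member 3 (1-3): L=1.3275, (cx,cy)=(0.9884,0.1522)
member 4 (2-3): L=2.0683, (cx,cy)=(0.3278,0.9447)
member 5 (2-4): L=1.2010, (cx,cy)=(1.0000,0.0000)
member 6 (3-4): L=2.0228, (cx,cy)=(0.2586,-0.9660)
solve A·x = −loads:
  F[0-1] = -1707.0203 N (compression)
  F[0-2] = -406.5955 N (compression)
  F[1-2] = +1555.2941 N (tension)
  F[1-3] = -1065.5653 N (compression)
  F[2-3] = -1206.7519 N (compression)
  F[2-4] = -291.2311 N (compression)
  F[3-4] = +1126.3804 N (tension)
  Rx@0 = +930.5200 N
  Ry@0 = +1624.6296 N
  Ry@4 = -1088.0796 N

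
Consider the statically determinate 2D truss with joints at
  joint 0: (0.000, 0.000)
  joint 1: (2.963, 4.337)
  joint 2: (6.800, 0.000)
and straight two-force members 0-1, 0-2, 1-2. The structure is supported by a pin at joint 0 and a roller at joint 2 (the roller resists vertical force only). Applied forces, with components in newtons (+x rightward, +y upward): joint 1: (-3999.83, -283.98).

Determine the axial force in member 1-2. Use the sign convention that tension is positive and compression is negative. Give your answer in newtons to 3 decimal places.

N=3 nodes, M=3 members, R=3 reactions → 2N=6, M+R=6
member 0 (0-1): L=5.2525, (cx,cy)=(0.5641,0.8257)
member 1 (0-2): L=6.8000, (cx,cy)=(1.0000,0.0000)
member 2 (1-2): L=5.7907, (cx,cy)=(0.6626,-0.7490)
solve A·x = −loads:
  F[0-1] = -3283.6504 N (compression)
  F[0-2] = -2147.4884 N (compression)
  F[1-2] = +3240.9300 N (tension)
  Rx@0 = +3999.8300 N
  Ry@0 = +2711.3079 N
  Ry@2 = -2427.3279 N

3240.930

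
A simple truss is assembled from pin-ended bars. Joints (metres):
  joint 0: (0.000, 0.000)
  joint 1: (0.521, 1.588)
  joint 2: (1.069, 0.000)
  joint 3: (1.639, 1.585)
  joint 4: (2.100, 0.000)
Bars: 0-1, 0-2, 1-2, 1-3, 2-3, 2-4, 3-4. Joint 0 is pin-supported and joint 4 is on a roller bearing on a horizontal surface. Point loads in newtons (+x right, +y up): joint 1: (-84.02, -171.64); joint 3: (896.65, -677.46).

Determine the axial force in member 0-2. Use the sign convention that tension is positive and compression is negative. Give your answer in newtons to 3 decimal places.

N=5 nodes, M=7 members, R=3 reactions → 2N=10, M+R=10
member 0 (0-1): L=1.6713, (cx,cy)=(0.3117,0.9502)
member 1 (0-2): L=1.0690, (cx,cy)=(1.0000,0.0000)
member 2 (1-2): L=1.6799, (cx,cy)=(0.3262,-0.9453)
member 3 (1-3): L=1.1180, (cx,cy)=(1.0000,-0.0027)
member 4 (2-3): L=1.6844, (cx,cy)=(0.3384,0.9410)
member 5 (2-4): L=1.0310, (cx,cy)=(1.0000,0.0000)
member 6 (3-4): L=1.6507, (cx,cy)=(0.2793,-0.9602)
solve A·x = −loads:
  F[0-1] = +353.0391 N (tension)
  F[0-2] = +702.5748 N (tension)
  F[1-2] = -537.4796 N (compression)
  F[1-3] = +369.4082 N (tension)
  F[2-3] = +539.9335 N (tension)
  F[2-4] = +344.5274 N (tension)
  F[3-4] = -1233.6328 N (compression)
  Rx@0 = -812.6300 N
  Ry@0 = -335.4466 N
  Ry@4 = +1184.5466 N

702.575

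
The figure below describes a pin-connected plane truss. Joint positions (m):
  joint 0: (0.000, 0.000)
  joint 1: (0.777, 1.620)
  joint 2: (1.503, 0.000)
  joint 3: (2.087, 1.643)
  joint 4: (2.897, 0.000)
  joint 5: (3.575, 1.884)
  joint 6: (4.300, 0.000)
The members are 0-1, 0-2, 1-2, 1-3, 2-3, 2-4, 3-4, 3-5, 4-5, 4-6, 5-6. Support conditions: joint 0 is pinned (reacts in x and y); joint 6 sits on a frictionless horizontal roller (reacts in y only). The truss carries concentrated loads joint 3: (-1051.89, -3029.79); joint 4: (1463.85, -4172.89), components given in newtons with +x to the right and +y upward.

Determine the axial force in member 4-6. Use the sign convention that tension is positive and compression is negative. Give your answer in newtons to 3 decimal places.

N=7 nodes, M=11 members, R=3 reactions → 2N=14, M+R=14
member 0 (0-1): L=1.7967, (cx,cy)=(0.4325,0.9017)
member 1 (0-2): L=1.5030, (cx,cy)=(1.0000,0.0000)
member 2 (1-2): L=1.7752, (cx,cy)=(0.4090,-0.9126)
member 3 (1-3): L=1.3102, (cx,cy)=(0.9998,0.0176)
member 4 (2-3): L=1.7437, (cx,cy)=(0.3349,0.9422)
member 5 (2-4): L=1.3940, (cx,cy)=(1.0000,0.0000)
member 6 (3-4): L=1.8318, (cx,cy)=(0.4422,-0.8969)
member 7 (3-5): L=1.5074, (cx,cy)=(0.9871,0.1599)
member 8 (4-5): L=2.0023, (cx,cy)=(0.3386,0.9409)
member 9 (4-6): L=1.4030, (cx,cy)=(1.0000,0.0000)
member 10 (5-6): L=2.0187, (cx,cy)=(0.3591,-0.9333)
solve A·x = −loads:
  F[0-1] = -3685.1542 N (compression)
  F[0-2] = +2005.6405 N (tension)
  F[1-2] = +3582.2904 N (tension)
  F[1-3] = -3059.1613 N (compression)
  F[2-3] = -3469.3978 N (compression)
  F[2-4] = +4632.6177 N (tension)
  F[3-4] = -227.4344 N (compression)
  F[3-5] = -3108.1815 N (compression)
  F[4-5] = +4651.6764 N (tension)
  F[4-6] = +1493.0800 N (tension)
  F[5-6] = -4157.3175 N (compression)
  Rx@0 = -411.9600 N
  Ry@0 = +3322.7314 N
  Ry@6 = +3879.9486 N

1493.080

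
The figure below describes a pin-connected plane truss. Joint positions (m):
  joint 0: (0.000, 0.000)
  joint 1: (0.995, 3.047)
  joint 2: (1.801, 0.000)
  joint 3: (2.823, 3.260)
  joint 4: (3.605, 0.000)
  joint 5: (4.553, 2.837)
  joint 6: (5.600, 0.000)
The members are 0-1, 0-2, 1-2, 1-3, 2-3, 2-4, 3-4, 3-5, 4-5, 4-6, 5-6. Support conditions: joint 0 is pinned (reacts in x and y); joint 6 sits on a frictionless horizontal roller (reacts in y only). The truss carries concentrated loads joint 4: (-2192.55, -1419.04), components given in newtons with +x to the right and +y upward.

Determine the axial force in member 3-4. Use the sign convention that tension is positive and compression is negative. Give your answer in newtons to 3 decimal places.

N=7 nodes, M=11 members, R=3 reactions → 2N=14, M+R=14
member 0 (0-1): L=3.2053, (cx,cy)=(0.3104,0.9506)
member 1 (0-2): L=1.8010, (cx,cy)=(1.0000,0.0000)
member 2 (1-2): L=3.1518, (cx,cy)=(0.2557,-0.9667)
member 3 (1-3): L=1.8404, (cx,cy)=(0.9933,0.1157)
member 4 (2-3): L=3.4164, (cx,cy)=(0.2991,0.9542)
member 5 (2-4): L=1.8040, (cx,cy)=(1.0000,0.0000)
member 6 (3-4): L=3.3525, (cx,cy)=(0.2333,-0.9724)
member 7 (3-5): L=1.7810, (cx,cy)=(0.9714,-0.2375)
member 8 (4-5): L=2.9912, (cx,cy)=(0.3169,0.9484)
member 9 (4-6): L=1.9950, (cx,cy)=(1.0000,0.0000)
member 10 (5-6): L=3.0240, (cx,cy)=(0.3462,-0.9382)
solve A·x = −loads:
  F[0-1] = -531.8042 N (compression)
  F[0-2] = -2027.4678 N (compression)
  F[1-2] = +487.9827 N (tension)
  F[1-3] = -291.8336 N (compression)
  F[2-3] = -494.3958 N (compression)
  F[2-4] = -1754.7832 N (compression)
  F[3-4] = +669.1982 N (tension)
  F[3-5] = -611.3583 N (compression)
  F[4-5] = +810.0616 N (tension)
  F[4-6] = +337.1314 N (tension)
  F[5-6] = -973.7313 N (compression)
  Rx@0 = +2192.5500 N
  Ry@0 = +505.5330 N
  Ry@6 = +913.5070 N

669.198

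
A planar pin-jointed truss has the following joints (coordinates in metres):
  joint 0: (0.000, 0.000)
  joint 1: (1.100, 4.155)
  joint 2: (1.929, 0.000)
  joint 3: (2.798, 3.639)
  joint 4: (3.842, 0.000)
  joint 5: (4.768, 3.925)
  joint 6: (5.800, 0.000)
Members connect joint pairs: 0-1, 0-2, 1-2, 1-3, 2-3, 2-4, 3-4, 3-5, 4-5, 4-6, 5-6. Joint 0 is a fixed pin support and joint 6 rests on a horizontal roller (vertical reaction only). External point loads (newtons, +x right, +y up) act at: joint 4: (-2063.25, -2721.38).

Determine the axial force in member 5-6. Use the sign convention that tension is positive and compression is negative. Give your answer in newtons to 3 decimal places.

N=7 nodes, M=11 members, R=3 reactions → 2N=14, M+R=14
member 0 (0-1): L=4.2981, (cx,cy)=(0.2559,0.9667)
member 1 (0-2): L=1.9290, (cx,cy)=(1.0000,0.0000)
member 2 (1-2): L=4.2369, (cx,cy)=(0.1957,-0.9807)
member 3 (1-3): L=1.7747, (cx,cy)=(0.9568,-0.2908)
member 4 (2-3): L=3.7413, (cx,cy)=(0.2323,0.9727)
member 5 (2-4): L=1.9130, (cx,cy)=(1.0000,0.0000)
member 6 (3-4): L=3.7858, (cx,cy)=(0.2758,-0.9612)
member 7 (3-5): L=1.9907, (cx,cy)=(0.9896,0.1437)
member 8 (4-5): L=4.0328, (cx,cy)=(0.2296,0.9733)
member 9 (4-6): L=1.9580, (cx,cy)=(1.0000,0.0000)
member 10 (5-6): L=4.0584, (cx,cy)=(0.2543,-0.9671)
solve A·x = −loads:
  F[0-1] = -950.3501 N (compression)
  F[0-2] = -1820.0321 N (compression)
  F[1-2] = +1077.5054 N (tension)
  F[1-3] = -474.5470 N (compression)
  F[2-3] = -1086.3902 N (compression)
  F[2-4] = -1356.8681 N (compression)
  F[3-4] = +815.1227 N (tension)
  F[3-5] = -940.9280 N (compression)
  F[4-5] = +1991.0646 N (tension)
  F[4-6] = +473.9784 N (tension)
  F[5-6] = -1863.9500 N (compression)
  Rx@0 = +2063.2500 N
  Ry@0 = +918.7004 N
  Ry@6 = +1802.6796 N

-1863.950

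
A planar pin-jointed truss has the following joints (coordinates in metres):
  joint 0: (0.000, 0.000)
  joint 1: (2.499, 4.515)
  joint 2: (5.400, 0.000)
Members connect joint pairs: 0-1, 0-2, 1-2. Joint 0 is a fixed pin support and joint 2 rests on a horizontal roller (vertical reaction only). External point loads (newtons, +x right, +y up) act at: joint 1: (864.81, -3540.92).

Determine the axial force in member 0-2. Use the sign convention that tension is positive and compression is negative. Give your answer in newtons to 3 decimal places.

1517.474

N=3 nodes, M=3 members, R=3 reactions → 2N=6, M+R=6
member 0 (0-1): L=5.1604, (cx,cy)=(0.4843,0.8749)
member 1 (0-2): L=5.4000, (cx,cy)=(1.0000,0.0000)
member 2 (1-2): L=5.3667, (cx,cy)=(0.5406,-0.8413)
solve A·x = −loads:
  F[0-1] = -1347.7555 N (compression)
  F[0-2] = +1517.4744 N (tension)
  F[1-2] = -2807.2277 N (compression)
  Rx@0 = -864.8100 N
  Ry@0 = +1179.1837 N
  Ry@2 = +2361.7363 N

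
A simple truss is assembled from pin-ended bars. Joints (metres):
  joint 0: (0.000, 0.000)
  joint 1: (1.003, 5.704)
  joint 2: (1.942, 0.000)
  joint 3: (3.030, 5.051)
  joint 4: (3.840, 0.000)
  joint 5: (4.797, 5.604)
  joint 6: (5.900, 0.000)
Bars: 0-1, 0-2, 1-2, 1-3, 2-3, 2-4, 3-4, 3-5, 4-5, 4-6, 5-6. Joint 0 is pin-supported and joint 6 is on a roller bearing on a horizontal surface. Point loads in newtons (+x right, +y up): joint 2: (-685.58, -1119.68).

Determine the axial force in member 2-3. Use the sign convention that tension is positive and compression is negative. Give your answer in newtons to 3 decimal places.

288.005

N=7 nodes, M=11 members, R=3 reactions → 2N=14, M+R=14
member 0 (0-1): L=5.7915, (cx,cy)=(0.1732,0.9849)
member 1 (0-2): L=1.9420, (cx,cy)=(1.0000,0.0000)
member 2 (1-2): L=5.7808, (cx,cy)=(0.1624,-0.9867)
member 3 (1-3): L=2.1296, (cx,cy)=(0.9518,-0.3066)
member 4 (2-3): L=5.1669, (cx,cy)=(0.2106,0.9776)
member 5 (2-4): L=1.8980, (cx,cy)=(1.0000,0.0000)
member 6 (3-4): L=5.1155, (cx,cy)=(0.1583,-0.9874)
member 7 (3-5): L=1.8515, (cx,cy)=(0.9544,0.2987)
member 8 (4-5): L=5.6851, (cx,cy)=(0.1683,0.9857)
member 9 (4-6): L=2.0600, (cx,cy)=(1.0000,0.0000)
member 10 (5-6): L=5.7115, (cx,cy)=(0.1931,-0.9812)
solve A·x = −loads:
  F[0-1] = -762.6587 N (compression)
  F[0-2] = -553.4994 N (compression)
  F[1-2] = +849.4139 N (tension)
  F[1-3] = -283.7227 N (compression)
  F[2-3] = +288.0046 N (tension)
  F[2-4] = +209.4092 N (tension)
  F[3-4] = -418.6189 N (compression)
  F[3-5] = -149.9699 N (compression)
  F[4-5] = +419.3215 N (tension)
  F[4-6] = +72.5385 N (tension)
  F[5-6] = -375.6163 N (compression)
  Rx@0 = +685.5800 N
  Ry@0 = +751.1345 N
  Ry@6 = +368.5455 N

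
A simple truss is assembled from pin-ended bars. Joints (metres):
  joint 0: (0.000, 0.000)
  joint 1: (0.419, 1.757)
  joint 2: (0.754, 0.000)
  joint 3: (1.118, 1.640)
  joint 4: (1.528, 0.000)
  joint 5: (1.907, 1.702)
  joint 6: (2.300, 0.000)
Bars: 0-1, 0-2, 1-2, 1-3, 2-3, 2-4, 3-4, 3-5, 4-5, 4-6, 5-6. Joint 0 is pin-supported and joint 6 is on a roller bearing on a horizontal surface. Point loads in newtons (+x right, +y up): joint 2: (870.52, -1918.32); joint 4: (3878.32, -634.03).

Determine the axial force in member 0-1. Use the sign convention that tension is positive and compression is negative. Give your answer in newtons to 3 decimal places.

-1544.384

N=7 nodes, M=11 members, R=3 reactions → 2N=14, M+R=14
member 0 (0-1): L=1.8063, (cx,cy)=(0.2320,0.9727)
member 1 (0-2): L=0.7540, (cx,cy)=(1.0000,0.0000)
member 2 (1-2): L=1.7887, (cx,cy)=(0.1873,-0.9823)
member 3 (1-3): L=0.7087, (cx,cy)=(0.9863,-0.1651)
member 4 (2-3): L=1.6799, (cx,cy)=(0.2167,0.9762)
member 5 (2-4): L=0.7740, (cx,cy)=(1.0000,0.0000)
member 6 (3-4): L=1.6905, (cx,cy)=(0.2425,-0.9701)
member 7 (3-5): L=0.7914, (cx,cy)=(0.9969,0.0783)
member 8 (4-5): L=1.7437, (cx,cy)=(0.2174,0.9761)
member 9 (4-6): L=0.7720, (cx,cy)=(1.0000,0.0000)
member 10 (5-6): L=1.7468, (cx,cy)=(0.2250,-0.9744)
solve A·x = −loads:
  F[0-1] = -1544.3844 N (compression)
  F[0-2] = +5107.0905 N (tension)
  F[1-2] = +1642.7937 N (tension)
  F[1-3] = -675.1967 N (compression)
  F[2-3] = +312.0091 N (tension)
  F[2-4] = +4476.6469 N (tension)
  F[3-4] = -468.1340 N (compression)
  F[3-5] = -486.2822 N (compression)
  F[4-5] = +1114.8397 N (tension)
  F[4-6] = +242.4713 N (tension)
  F[5-6] = -1077.7222 N (compression)
  Rx@0 = -4748.8400 N
  Ry@0 = +1502.2582 N
  Ry@6 = +1050.0918 N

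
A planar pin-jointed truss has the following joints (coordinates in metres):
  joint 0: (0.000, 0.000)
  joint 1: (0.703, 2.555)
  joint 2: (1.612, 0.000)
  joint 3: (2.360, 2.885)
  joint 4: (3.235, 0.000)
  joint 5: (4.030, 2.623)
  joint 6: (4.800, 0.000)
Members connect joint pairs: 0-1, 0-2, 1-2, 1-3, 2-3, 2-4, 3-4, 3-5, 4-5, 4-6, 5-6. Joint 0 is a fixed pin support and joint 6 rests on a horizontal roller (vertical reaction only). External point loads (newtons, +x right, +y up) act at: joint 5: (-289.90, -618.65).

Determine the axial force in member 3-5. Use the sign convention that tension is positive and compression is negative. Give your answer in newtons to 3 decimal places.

N=7 nodes, M=11 members, R=3 reactions → 2N=14, M+R=14
member 0 (0-1): L=2.6499, (cx,cy)=(0.2653,0.9642)
member 1 (0-2): L=1.6120, (cx,cy)=(1.0000,0.0000)
member 2 (1-2): L=2.7119, (cx,cy)=(0.3352,-0.9422)
member 3 (1-3): L=1.6895, (cx,cy)=(0.9807,0.1953)
member 4 (2-3): L=2.9804, (cx,cy)=(0.2510,0.9680)
member 5 (2-4): L=1.6230, (cx,cy)=(1.0000,0.0000)
member 6 (3-4): L=3.0148, (cx,cy)=(0.2902,-0.9570)
member 7 (3-5): L=1.6904, (cx,cy)=(0.9879,-0.1550)
member 8 (4-5): L=2.7408, (cx,cy)=(0.2901,0.9570)
member 9 (4-6): L=1.5650, (cx,cy)=(1.0000,0.0000)
member 10 (5-6): L=2.7337, (cx,cy)=(0.2817,-0.9595)
solve A·x = −loads:
  F[0-1] = -267.2353 N (compression)
  F[0-2] = -219.0057 N (compression)
  F[1-2] = +241.3915 N (tension)
  F[1-3] = -154.7880 N (compression)
  F[2-3] = -234.9467 N (compression)
  F[2-4] = -79.1278 N (compression)
  F[3-4] = +318.9827 N (tension)
  F[3-5] = -307.0635 N (compression)
  F[4-5] = -318.9645 N (compression)
  F[4-6] = +105.9711 N (tension)
  F[5-6] = -376.2228 N (compression)
  Rx@0 = +289.9000 N
  Ry@0 = +257.6600 N
  Ry@6 = +360.9900 N

-307.063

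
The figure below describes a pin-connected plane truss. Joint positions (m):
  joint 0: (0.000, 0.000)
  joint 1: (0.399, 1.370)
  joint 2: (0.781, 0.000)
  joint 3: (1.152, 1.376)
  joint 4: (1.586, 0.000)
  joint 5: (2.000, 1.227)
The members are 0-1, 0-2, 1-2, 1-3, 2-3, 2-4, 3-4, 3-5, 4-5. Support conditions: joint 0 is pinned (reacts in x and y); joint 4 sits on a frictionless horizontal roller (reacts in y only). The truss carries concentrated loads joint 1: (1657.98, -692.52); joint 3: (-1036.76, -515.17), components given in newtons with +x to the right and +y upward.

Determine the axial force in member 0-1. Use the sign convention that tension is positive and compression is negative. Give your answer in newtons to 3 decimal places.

N=6 nodes, M=9 members, R=3 reactions → 2N=12, M+R=12
member 0 (0-1): L=1.4269, (cx,cy)=(0.2796,0.9601)
member 1 (0-2): L=0.7810, (cx,cy)=(1.0000,0.0000)
member 2 (1-2): L=1.4223, (cx,cy)=(0.2686,-0.9633)
member 3 (1-3): L=0.7530, (cx,cy)=(1.0000,0.0080)
member 4 (2-3): L=1.4251, (cx,cy)=(0.2603,0.9655)
member 5 (2-4): L=0.8050, (cx,cy)=(1.0000,0.0000)
member 6 (3-4): L=1.4428, (cx,cy)=(0.3008,-0.9537)
member 7 (3-5): L=0.8610, (cx,cy)=(0.9849,-0.1731)
member 8 (4-5): L=1.2950, (cx,cy)=(0.3197,0.9475)
solve A·x = −loads:
  F[0-1] = -131.8380 N (compression)
  F[0-2] = +658.0850 N (tension)
  F[1-2] = -600.2159 N (compression)
  F[1-3] = -1533.6837 N (compression)
  F[2-3] = +598.8077 N (tension)
  F[2-4] = +340.9900 N (tension)
  F[3-4] = -1133.6116 N (compression)
  F[3-5] = -0.0000 N (compression)
  F[4-5] = +0.0000 N (tension)
  Rx@0 = -621.2200 N
  Ry@0 = +126.5789 N
  Ry@4 = +1081.1111 N

-131.838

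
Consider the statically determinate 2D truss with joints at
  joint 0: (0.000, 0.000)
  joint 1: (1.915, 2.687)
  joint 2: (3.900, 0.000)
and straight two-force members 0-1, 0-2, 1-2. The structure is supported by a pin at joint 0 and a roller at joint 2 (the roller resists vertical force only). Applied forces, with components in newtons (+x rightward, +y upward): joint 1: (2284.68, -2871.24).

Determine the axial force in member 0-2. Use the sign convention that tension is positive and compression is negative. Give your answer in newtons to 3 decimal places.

2204.361

N=3 nodes, M=3 members, R=3 reactions → 2N=6, M+R=6
member 0 (0-1): L=3.2996, (cx,cy)=(0.5804,0.8143)
member 1 (0-2): L=3.9000, (cx,cy)=(1.0000,0.0000)
member 2 (1-2): L=3.3407, (cx,cy)=(0.5942,-0.8043)
solve A·x = −loads:
  F[0-1] = +138.3911 N (tension)
  F[0-2] = +2204.3609 N (tension)
  F[1-2] = -3709.8646 N (compression)
  Rx@0 = -2284.6800 N
  Ry@0 = -112.6984 N
  Ry@2 = +2983.9384 N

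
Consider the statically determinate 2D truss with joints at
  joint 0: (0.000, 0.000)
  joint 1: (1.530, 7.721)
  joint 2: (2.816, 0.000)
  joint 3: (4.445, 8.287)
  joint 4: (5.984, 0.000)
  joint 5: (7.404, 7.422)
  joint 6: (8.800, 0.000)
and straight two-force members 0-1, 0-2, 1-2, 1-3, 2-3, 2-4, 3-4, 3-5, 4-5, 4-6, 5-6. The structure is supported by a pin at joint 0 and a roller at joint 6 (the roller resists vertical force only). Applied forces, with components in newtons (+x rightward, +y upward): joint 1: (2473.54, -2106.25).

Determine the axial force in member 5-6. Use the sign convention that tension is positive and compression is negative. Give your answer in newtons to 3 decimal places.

-2580.927

N=7 nodes, M=11 members, R=3 reactions → 2N=14, M+R=14
member 0 (0-1): L=7.8711, (cx,cy)=(0.1944,0.9809)
member 1 (0-2): L=2.8160, (cx,cy)=(1.0000,0.0000)
member 2 (1-2): L=7.8274, (cx,cy)=(0.1643,-0.9864)
member 3 (1-3): L=2.9694, (cx,cy)=(0.9817,0.1906)
member 4 (2-3): L=8.4456, (cx,cy)=(0.1929,0.9812)
member 5 (2-4): L=3.1680, (cx,cy)=(1.0000,0.0000)
member 6 (3-4): L=8.4287, (cx,cy)=(0.1826,-0.9832)
member 7 (3-5): L=3.0828, (cx,cy)=(0.9598,-0.2806)
member 8 (4-5): L=7.5566, (cx,cy)=(0.1879,0.9822)
member 9 (4-6): L=2.8160, (cx,cy)=(1.0000,0.0000)
member 10 (5-6): L=7.5521, (cx,cy)=(0.1848,-0.9828)
solve A·x = −loads:
  F[0-1] = +438.5657 N (tension)
  F[0-2] = +2388.2911 N (tension)
  F[1-2] = -2946.2288 N (compression)
  F[1-3] = -1939.8032 N (compression)
  F[2-3] = +2961.8099 N (tension)
  F[2-4] = +1332.9603 N (tension)
  F[3-4] = -2308.8397 N (compression)
  F[3-5] = -949.5316 N (compression)
  F[4-5] = +2311.1991 N (tension)
  F[4-6] = +477.0796 N (tension)
  F[5-6] = -2580.9274 N (compression)
  Rx@0 = -2473.5400 N
  Ry@0 = -430.2005 N
  Ry@6 = +2536.4505 N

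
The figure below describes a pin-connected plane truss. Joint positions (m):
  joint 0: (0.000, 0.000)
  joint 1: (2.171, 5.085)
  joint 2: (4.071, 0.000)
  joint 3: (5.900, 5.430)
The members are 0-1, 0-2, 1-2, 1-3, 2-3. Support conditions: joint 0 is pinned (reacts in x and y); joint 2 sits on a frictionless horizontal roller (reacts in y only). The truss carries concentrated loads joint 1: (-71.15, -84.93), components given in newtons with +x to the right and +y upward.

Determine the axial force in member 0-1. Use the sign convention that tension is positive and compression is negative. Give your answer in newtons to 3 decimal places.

-139.733

N=4 nodes, M=5 members, R=3 reactions → 2N=8, M+R=8
member 0 (0-1): L=5.5291, (cx,cy)=(0.3927,0.9197)
member 1 (0-2): L=4.0710, (cx,cy)=(1.0000,0.0000)
member 2 (1-2): L=5.4284, (cx,cy)=(0.3500,-0.9367)
member 3 (1-3): L=3.7449, (cx,cy)=(0.9957,0.0921)
member 4 (2-3): L=5.7298, (cx,cy)=(0.3192,0.9477)
solve A·x = −loads:
  F[0-1] = -139.7325 N (compression)
  F[0-2] = -16.2836 N (compression)
  F[1-2] = +46.5229 N (tension)
  F[1-3] = -0.0000 N (compression)
  F[2-3] = -0.0000 N (compression)
  Rx@0 = +71.1500 N
  Ry@0 = +128.5101 N
  Ry@2 = -43.5801 N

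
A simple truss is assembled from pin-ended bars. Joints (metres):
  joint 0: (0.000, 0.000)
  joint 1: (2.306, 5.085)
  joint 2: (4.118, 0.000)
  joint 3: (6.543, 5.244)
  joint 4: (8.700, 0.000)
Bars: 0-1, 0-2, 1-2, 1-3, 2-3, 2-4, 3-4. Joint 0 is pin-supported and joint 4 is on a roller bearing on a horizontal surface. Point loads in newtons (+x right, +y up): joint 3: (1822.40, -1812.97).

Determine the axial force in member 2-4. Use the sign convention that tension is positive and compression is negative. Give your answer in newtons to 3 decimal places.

1012.665

N=5 nodes, M=7 members, R=3 reactions → 2N=10, M+R=10
member 0 (0-1): L=5.5834, (cx,cy)=(0.4130,0.9107)
member 1 (0-2): L=4.1180, (cx,cy)=(1.0000,0.0000)
member 2 (1-2): L=5.3982, (cx,cy)=(0.3357,-0.9420)
member 3 (1-3): L=4.2400, (cx,cy)=(0.9993,0.0375)
member 4 (2-3): L=5.7776, (cx,cy)=(0.4197,0.9077)
member 5 (2-4): L=4.5820, (cx,cy)=(1.0000,0.0000)
member 6 (3-4): L=5.6703, (cx,cy)=(0.3804,-0.9248)
solve A·x = −loads:
  F[0-1] = +712.5901 N (tension)
  F[0-2] = +1528.0955 N (tension)
  F[1-2] = -668.2872 N (compression)
  F[1-3] = +518.9917 N (tension)
  F[2-3] = +693.5641 N (tension)
  F[2-4] = +1012.6653 N (tension)
  F[3-4] = -2662.0797 N (compression)
  Rx@0 = -1822.4000 N
  Ry@0 = -648.9758 N
  Ry@4 = +2461.9458 N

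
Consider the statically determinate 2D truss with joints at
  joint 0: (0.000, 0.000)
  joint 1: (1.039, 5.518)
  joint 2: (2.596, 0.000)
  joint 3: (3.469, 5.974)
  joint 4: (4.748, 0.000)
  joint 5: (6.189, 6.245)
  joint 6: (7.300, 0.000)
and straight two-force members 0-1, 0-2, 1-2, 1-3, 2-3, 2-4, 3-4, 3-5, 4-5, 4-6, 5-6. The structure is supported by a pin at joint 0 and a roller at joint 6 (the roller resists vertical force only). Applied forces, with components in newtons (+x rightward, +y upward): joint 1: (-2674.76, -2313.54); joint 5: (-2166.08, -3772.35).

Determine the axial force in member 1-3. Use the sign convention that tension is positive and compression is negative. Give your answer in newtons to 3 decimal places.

N=7 nodes, M=11 members, R=3 reactions → 2N=14, M+R=14
member 0 (0-1): L=5.6150, (cx,cy)=(0.1850,0.9827)
member 1 (0-2): L=2.5960, (cx,cy)=(1.0000,0.0000)
member 2 (1-2): L=5.7335, (cx,cy)=(0.2716,-0.9624)
member 3 (1-3): L=2.4724, (cx,cy)=(0.9828,0.1844)
member 4 (2-3): L=6.0375, (cx,cy)=(0.1446,0.9895)
member 5 (2-4): L=2.1520, (cx,cy)=(1.0000,0.0000)
member 6 (3-4): L=6.1094, (cx,cy)=(0.2094,-0.9778)
member 7 (3-5): L=2.7335, (cx,cy)=(0.9951,0.0991)
member 8 (4-5): L=6.4091, (cx,cy)=(0.2248,0.9744)
member 9 (4-6): L=2.5520, (cx,cy)=(1.0000,0.0000)
member 10 (5-6): L=6.3431, (cx,cy)=(0.1752,-0.9845)
solve A·x = −loads:
  F[0-1] = -6546.2891 N (compression)
  F[0-2] = -3629.5069 N (compression)
  F[1-2] = +4336.2960 N (tension)
  F[1-3] = +290.8355 N (tension)
  F[2-3] = -4217.6653 N (compression)
  F[2-4] = -1842.0625 N (compression)
  F[3-4] = +4092.7427 N (tension)
  F[3-5] = -1186.6805 N (compression)
  F[4-5] = -4107.2096 N (compression)
  F[4-6] = -61.7943 N (compression)
  F[5-6] = +352.8036 N (tension)
  Rx@0 = +4840.8400 N
  Ry@0 = +6433.2397 N
  Ry@6 = -347.3497 N

290.836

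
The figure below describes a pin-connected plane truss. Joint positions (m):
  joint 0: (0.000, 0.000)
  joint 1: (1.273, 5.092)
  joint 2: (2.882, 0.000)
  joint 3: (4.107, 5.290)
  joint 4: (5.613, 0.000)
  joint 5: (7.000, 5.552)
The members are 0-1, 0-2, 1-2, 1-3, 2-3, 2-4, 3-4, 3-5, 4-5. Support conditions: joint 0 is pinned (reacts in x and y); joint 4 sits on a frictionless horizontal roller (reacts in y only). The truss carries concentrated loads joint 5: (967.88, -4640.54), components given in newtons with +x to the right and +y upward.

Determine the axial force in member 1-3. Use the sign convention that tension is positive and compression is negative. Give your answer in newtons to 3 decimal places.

N=6 nodes, M=9 members, R=3 reactions → 2N=12, M+R=12
member 0 (0-1): L=5.2487, (cx,cy)=(0.2425,0.9701)
member 1 (0-2): L=2.8820, (cx,cy)=(1.0000,0.0000)
member 2 (1-2): L=5.3402, (cx,cy)=(0.3013,-0.9535)
member 3 (1-3): L=2.8409, (cx,cy)=(0.9976,0.0697)
member 4 (2-3): L=5.4300, (cx,cy)=(0.2256,0.9742)
member 5 (2-4): L=2.7310, (cx,cy)=(1.0000,0.0000)
member 6 (3-4): L=5.5002, (cx,cy)=(0.2738,-0.9618)
member 7 (3-5): L=2.9048, (cx,cy)=(0.9959,0.0902)
member 8 (4-5): L=5.7226, (cx,cy)=(0.2424,0.9702)
solve A·x = −loads:
  F[0-1] = +2168.8172 N (tension)
  F[0-2] = +441.8646 N (tension)
  F[1-2] = -2121.2339 N (compression)
  F[1-3] = +1167.9869 N (tension)
  F[2-3] = +2076.1813 N (tension)
  F[2-4] = -665.6515 N (compression)
  F[3-4] = -1982.7293 N (compression)
  F[3-5] = +2185.3267 N (tension)
  F[4-5] = -4986.3181 N (compression)
  Rx@0 = -967.8800 N
  Ry@0 = -2104.0618 N
  Ry@4 = +6744.6018 N

1167.987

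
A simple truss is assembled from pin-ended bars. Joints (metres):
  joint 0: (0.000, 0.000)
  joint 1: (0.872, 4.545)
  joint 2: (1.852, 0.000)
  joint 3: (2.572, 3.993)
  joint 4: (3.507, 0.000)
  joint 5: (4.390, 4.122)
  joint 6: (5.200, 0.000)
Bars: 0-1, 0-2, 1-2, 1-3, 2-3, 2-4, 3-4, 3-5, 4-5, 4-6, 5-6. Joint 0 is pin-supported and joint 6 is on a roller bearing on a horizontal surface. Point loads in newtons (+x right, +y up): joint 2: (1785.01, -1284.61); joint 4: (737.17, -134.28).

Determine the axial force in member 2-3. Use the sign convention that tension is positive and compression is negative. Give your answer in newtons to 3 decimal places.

N=7 nodes, M=11 members, R=3 reactions → 2N=14, M+R=14
member 0 (0-1): L=4.6279, (cx,cy)=(0.1884,0.9821)
member 1 (0-2): L=1.8520, (cx,cy)=(1.0000,0.0000)
member 2 (1-2): L=4.6495, (cx,cy)=(0.2108,-0.9775)
member 3 (1-3): L=1.7874, (cx,cy)=(0.9511,-0.3088)
member 4 (2-3): L=4.0574, (cx,cy)=(0.1775,0.9841)
member 5 (2-4): L=1.6550, (cx,cy)=(1.0000,0.0000)
member 6 (3-4): L=4.1010, (cx,cy)=(0.2280,-0.9737)
member 7 (3-5): L=1.8226, (cx,cy)=(0.9975,0.0708)
member 8 (4-5): L=4.2155, (cx,cy)=(0.2095,0.9778)
member 9 (4-6): L=1.6930, (cx,cy)=(1.0000,0.0000)
member 10 (5-6): L=4.2008, (cx,cy)=(0.1928,-0.9812)
solve A·x = −loads:
  F[0-1] = -886.6921 N (compression)
  F[0-2] = +2689.2528 N (tension)
  F[1-2] = +1017.5623 N (tension)
  F[1-3] = -401.1623 N (compression)
  F[2-3] = +294.5834 N (tension)
  F[2-4] = +1066.4471 N (tension)
  F[3-4] = -441.6518 N (compression)
  F[3-5] = -229.1584 N (compression)
  F[4-5] = +577.1022 N (tension)
  F[4-6] = +107.7014 N (tension)
  F[5-6] = -558.5621 N (compression)
  Rx@0 = -2522.1800 N
  Ry@0 = +870.8097 N
  Ry@6 = +548.0803 N

294.583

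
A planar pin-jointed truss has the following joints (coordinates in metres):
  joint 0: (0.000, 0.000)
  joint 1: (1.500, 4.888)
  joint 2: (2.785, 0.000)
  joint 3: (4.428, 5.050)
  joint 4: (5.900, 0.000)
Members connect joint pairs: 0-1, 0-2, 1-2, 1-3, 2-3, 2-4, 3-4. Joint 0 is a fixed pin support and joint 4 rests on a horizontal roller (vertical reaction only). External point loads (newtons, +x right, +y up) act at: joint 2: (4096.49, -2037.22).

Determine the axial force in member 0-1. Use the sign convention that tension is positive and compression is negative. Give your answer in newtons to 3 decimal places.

-1125.089

N=5 nodes, M=7 members, R=3 reactions → 2N=10, M+R=10
member 0 (0-1): L=5.1130, (cx,cy)=(0.2934,0.9560)
member 1 (0-2): L=2.7850, (cx,cy)=(1.0000,0.0000)
member 2 (1-2): L=5.0541, (cx,cy)=(0.2542,-0.9671)
member 3 (1-3): L=2.9325, (cx,cy)=(0.9985,0.0552)
member 4 (2-3): L=5.3106, (cx,cy)=(0.3094,0.9509)
member 5 (2-4): L=3.1150, (cx,cy)=(1.0000,0.0000)
member 6 (3-4): L=5.2602, (cx,cy)=(0.2798,-0.9600)
solve A·x = −loads:
  F[0-1] = -1125.0885 N (compression)
  F[0-2] = +4426.5585 N (tension)
  F[1-2] = +1077.5734 N (tension)
  F[1-3] = -604.9651 N (compression)
  F[2-3] = +1046.3964 N (tension)
  F[2-4] = +280.3029 N (tension)
  F[3-4] = -1001.6562 N (compression)
  Rx@0 = -4096.4900 N
  Ry@0 = +1075.5831 N
  Ry@4 = +961.6369 N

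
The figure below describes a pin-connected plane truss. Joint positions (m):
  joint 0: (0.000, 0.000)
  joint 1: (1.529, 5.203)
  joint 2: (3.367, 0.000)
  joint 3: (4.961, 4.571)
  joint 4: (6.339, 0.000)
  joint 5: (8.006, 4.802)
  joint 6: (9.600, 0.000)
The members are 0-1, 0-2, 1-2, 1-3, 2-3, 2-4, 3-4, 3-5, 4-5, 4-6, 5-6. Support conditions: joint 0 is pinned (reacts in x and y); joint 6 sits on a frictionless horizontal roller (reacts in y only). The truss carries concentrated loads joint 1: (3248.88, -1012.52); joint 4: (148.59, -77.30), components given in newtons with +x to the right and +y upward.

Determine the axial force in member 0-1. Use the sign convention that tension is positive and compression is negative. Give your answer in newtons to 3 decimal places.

N=7 nodes, M=11 members, R=3 reactions → 2N=14, M+R=14
member 0 (0-1): L=5.4230, (cx,cy)=(0.2819,0.9594)
member 1 (0-2): L=3.3670, (cx,cy)=(1.0000,0.0000)
member 2 (1-2): L=5.5181, (cx,cy)=(0.3331,-0.9429)
member 3 (1-3): L=3.4897, (cx,cy)=(0.9835,-0.1811)
member 4 (2-3): L=4.8410, (cx,cy)=(0.3293,0.9442)
member 5 (2-4): L=2.9720, (cx,cy)=(1.0000,0.0000)
member 6 (3-4): L=4.7742, (cx,cy)=(0.2886,-0.9574)
member 7 (3-5): L=3.0537, (cx,cy)=(0.9971,0.0756)
member 8 (4-5): L=5.0831, (cx,cy)=(0.3279,0.9447)
member 9 (4-6): L=3.2610, (cx,cy)=(1.0000,0.0000)
member 10 (5-6): L=5.0596, (cx,cy)=(0.3150,-0.9491)
solve A·x = −loads:
  F[0-1] = +920.6636 N (tension)
  F[0-2] = +3137.8920 N (tension)
  F[1-2] = -1526.1083 N (compression)
  F[1-3] = -2522.6928 N (compression)
  F[2-3] = +1523.9459 N (tension)
  F[2-4] = +2127.7721 N (tension)
  F[3-4] = -2089.1481 N (compression)
  F[3-5] = -1380.1349 N (compression)
  F[4-5] = +2199.1550 N (tension)
  F[4-6] = +654.9715 N (tension)
  F[5-6] = -2078.9995 N (compression)
  Rx@0 = -3397.4700 N
  Ry@0 = -883.3123 N
  Ry@6 = +1973.1323 N

920.664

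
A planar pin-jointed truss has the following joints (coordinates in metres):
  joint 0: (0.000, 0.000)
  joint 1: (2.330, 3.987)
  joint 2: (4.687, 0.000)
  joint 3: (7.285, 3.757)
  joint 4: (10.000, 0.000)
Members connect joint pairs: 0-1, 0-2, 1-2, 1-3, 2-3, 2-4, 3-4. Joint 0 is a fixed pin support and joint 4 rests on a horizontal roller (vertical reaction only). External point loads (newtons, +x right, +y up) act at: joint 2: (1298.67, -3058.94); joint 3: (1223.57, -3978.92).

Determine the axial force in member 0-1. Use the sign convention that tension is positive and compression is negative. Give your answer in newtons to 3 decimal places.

N=5 nodes, M=7 members, R=3 reactions → 2N=10, M+R=10
member 0 (0-1): L=4.6179, (cx,cy)=(0.5046,0.8634)
member 1 (0-2): L=4.6870, (cx,cy)=(1.0000,0.0000)
member 2 (1-2): L=4.6316, (cx,cy)=(0.5089,-0.8608)
member 3 (1-3): L=4.9603, (cx,cy)=(0.9989,-0.0464)
member 4 (2-3): L=4.5678, (cx,cy)=(0.5688,0.8225)
member 5 (2-4): L=5.3130, (cx,cy)=(1.0000,0.0000)
member 6 (3-4): L=4.6353, (cx,cy)=(0.5857,-0.8105)
solve A·x = −loads:
  F[0-1] = -2601.1737 N (compression)
  F[0-2] = +3834.6818 N (tension)
  F[1-2] = +2755.2568 N (tension)
  F[1-3] = -2717.5055 N (compression)
  F[2-3] = +835.4277 N (tension)
  F[2-4] = +3462.9898 N (tension)
  F[3-4] = -5912.3745 N (compression)
  Rx@0 = -2522.2400 N
  Ry@0 = +2245.7964 N
  Ry@4 = +4792.0636 N

-2601.174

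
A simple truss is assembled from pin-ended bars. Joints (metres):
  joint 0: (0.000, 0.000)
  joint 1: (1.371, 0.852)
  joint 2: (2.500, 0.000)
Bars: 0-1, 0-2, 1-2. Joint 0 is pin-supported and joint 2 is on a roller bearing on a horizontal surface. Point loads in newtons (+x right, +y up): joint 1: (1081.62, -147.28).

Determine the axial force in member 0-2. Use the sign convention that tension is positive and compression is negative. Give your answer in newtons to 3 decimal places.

595.487

N=3 nodes, M=3 members, R=3 reactions → 2N=6, M+R=6
member 0 (0-1): L=1.6142, (cx,cy)=(0.8494,0.5278)
member 1 (0-2): L=2.5000, (cx,cy)=(1.0000,0.0000)
member 2 (1-2): L=1.4144, (cx,cy)=(0.7982,-0.6024)
solve A·x = −loads:
  F[0-1] = +572.3568 N (tension)
  F[0-2] = +595.4871 N (tension)
  F[1-2] = -746.0237 N (compression)
  Rx@0 = -1081.6200 N
  Ry@0 = -302.1044 N
  Ry@2 = +449.3844 N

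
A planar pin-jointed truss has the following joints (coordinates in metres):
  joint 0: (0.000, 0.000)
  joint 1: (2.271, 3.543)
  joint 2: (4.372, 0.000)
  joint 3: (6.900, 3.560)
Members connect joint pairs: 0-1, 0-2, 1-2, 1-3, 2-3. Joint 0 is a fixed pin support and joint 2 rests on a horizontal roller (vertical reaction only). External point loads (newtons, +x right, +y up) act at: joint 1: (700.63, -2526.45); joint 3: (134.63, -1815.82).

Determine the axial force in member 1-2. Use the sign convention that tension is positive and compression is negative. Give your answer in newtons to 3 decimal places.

-3527.875

N=4 nodes, M=5 members, R=3 reactions → 2N=8, M+R=8
member 0 (0-1): L=4.2084, (cx,cy)=(0.5396,0.8419)
member 1 (0-2): L=4.3720, (cx,cy)=(1.0000,0.0000)
member 2 (1-2): L=4.1191, (cx,cy)=(0.5101,-0.8601)
member 3 (1-3): L=4.6290, (cx,cy)=(1.0000,0.0037)
member 4 (2-3): L=4.3663, (cx,cy)=(0.5790,0.8153)
solve A·x = −loads:
  F[0-1] = +609.6381 N (tension)
  F[0-2] = +506.2748 N (tension)
  F[1-2] = -3527.8748 N (compression)
  F[1-3] = +1427.7994 N (tension)
  F[2-3] = -2233.5028 N (compression)
  Rx@0 = -835.2600 N
  Ry@0 = -513.2517 N
  Ry@2 = +4855.5217 N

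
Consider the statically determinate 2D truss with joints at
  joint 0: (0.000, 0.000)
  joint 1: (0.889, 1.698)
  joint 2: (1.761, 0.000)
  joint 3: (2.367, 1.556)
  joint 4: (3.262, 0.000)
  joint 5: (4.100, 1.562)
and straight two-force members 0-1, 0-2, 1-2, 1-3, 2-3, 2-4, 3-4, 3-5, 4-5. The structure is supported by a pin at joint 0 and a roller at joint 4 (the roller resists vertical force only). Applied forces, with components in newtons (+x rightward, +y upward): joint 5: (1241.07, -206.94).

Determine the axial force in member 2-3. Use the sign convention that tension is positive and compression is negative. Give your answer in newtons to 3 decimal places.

767.639

N=6 nodes, M=9 members, R=3 reactions → 2N=12, M+R=12
member 0 (0-1): L=1.9166, (cx,cy)=(0.4638,0.8859)
member 1 (0-2): L=1.7610, (cx,cy)=(1.0000,0.0000)
member 2 (1-2): L=1.9088, (cx,cy)=(0.4568,-0.8896)
member 3 (1-3): L=1.4848, (cx,cy)=(0.9954,-0.0956)
member 4 (2-3): L=1.6698, (cx,cy)=(0.3629,0.9318)
member 5 (2-4): L=1.5010, (cx,cy)=(1.0000,0.0000)
member 6 (3-4): L=1.7950, (cx,cy)=(0.4986,-0.8668)
member 7 (3-5): L=1.7330, (cx,cy)=(1.0000,0.0035)
member 8 (4-5): L=1.7726, (cx,cy)=(0.4728,0.8812)
solve A·x = −loads:
  F[0-1] = +730.8142 N (tension)
  F[0-2] = +902.0953 N (tension)
  F[1-2] = -804.1155 N (compression)
  F[1-3] = +709.5688 N (tension)
  F[2-3] = +767.6394 N (tension)
  F[2-4] = +256.1707 N (tension)
  F[3-4] = -741.4978 N (compression)
  F[3-5] = +1354.6158 N (tension)
  F[4-5] = -240.1625 N (compression)
  Rx@0 = -1241.0700 N
  Ry@0 = -647.4455 N
  Ry@4 = +854.3855 N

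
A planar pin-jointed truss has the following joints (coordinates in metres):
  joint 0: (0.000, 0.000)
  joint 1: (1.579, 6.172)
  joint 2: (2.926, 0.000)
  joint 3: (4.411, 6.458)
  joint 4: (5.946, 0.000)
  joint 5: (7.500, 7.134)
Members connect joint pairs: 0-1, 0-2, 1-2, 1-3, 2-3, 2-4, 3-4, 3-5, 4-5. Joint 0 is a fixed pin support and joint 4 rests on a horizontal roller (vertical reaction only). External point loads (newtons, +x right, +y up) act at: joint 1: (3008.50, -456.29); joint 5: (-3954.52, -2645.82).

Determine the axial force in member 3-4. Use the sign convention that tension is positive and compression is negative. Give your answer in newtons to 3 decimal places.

N=6 nodes, M=9 members, R=3 reactions → 2N=12, M+R=12
member 0 (0-1): L=6.3708, (cx,cy)=(0.2479,0.9688)
member 1 (0-2): L=2.9260, (cx,cy)=(1.0000,0.0000)
member 2 (1-2): L=6.3173, (cx,cy)=(0.2132,-0.9770)
member 3 (1-3): L=2.8464, (cx,cy)=(0.9949,0.1005)
member 4 (2-3): L=6.6265, (cx,cy)=(0.2241,0.9746)
member 5 (2-4): L=3.0200, (cx,cy)=(1.0000,0.0000)
member 6 (3-4): L=6.6379, (cx,cy)=(0.2312,-0.9729)
member 7 (3-5): L=3.1621, (cx,cy)=(0.9769,0.2138)
member 8 (4-5): L=7.3013, (cx,cy)=(0.2128,0.9771)
solve A·x = −loads:
  F[0-1] = -1306.1593 N (compression)
  F[0-2] = -622.2879 N (compression)
  F[1-2] = +473.2898 N (tension)
  F[1-3] = -3450.6116 N (compression)
  F[2-3] = -474.4732 N (compression)
  F[2-4] = -415.0418 N (compression)
  F[3-4] = +33.7389 N (tension)
  F[3-5] = -3631.2290 N (compression)
  F[4-5] = -1913.3700 N (compression)
  Rx@0 = +946.0200 N
  Ry@0 = +1265.4049 N
  Ry@4 = +1836.7051 N

33.739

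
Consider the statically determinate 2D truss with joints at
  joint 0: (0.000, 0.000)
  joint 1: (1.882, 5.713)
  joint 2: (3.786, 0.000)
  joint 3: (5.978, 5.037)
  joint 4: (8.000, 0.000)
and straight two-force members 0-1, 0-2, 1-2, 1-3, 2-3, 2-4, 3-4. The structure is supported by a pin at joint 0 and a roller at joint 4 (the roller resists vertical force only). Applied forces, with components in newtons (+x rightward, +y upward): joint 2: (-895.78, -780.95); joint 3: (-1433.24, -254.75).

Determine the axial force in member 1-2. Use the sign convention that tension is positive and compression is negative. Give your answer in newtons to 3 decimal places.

N=5 nodes, M=7 members, R=3 reactions → 2N=10, M+R=10
member 0 (0-1): L=6.0150, (cx,cy)=(0.3129,0.9498)
member 1 (0-2): L=3.7860, (cx,cy)=(1.0000,0.0000)
member 2 (1-2): L=6.0219, (cx,cy)=(0.3162,-0.9487)
member 3 (1-3): L=4.1514, (cx,cy)=(0.9867,-0.1628)
member 4 (2-3): L=5.4933, (cx,cy)=(0.3990,0.9169)
member 5 (2-4): L=4.2140, (cx,cy)=(1.0000,0.0000)
member 6 (3-4): L=5.4277, (cx,cy)=(0.3725,-0.9280)
solve A·x = −loads:
  F[0-1] = -1451.0106 N (compression)
  F[0-2] = -1875.0218 N (compression)
  F[1-2] = +1620.8089 N (tension)
  F[1-3] = -979.5360 N (compression)
  F[2-3] = -825.2599 N (compression)
  F[2-4] = -137.4724 N (compression)
  F[3-4] = +369.0198 N (tension)
  Rx@0 = +2329.0200 N
  Ry@0 = +1378.1572 N
  Ry@4 = -342.4572 N

1620.809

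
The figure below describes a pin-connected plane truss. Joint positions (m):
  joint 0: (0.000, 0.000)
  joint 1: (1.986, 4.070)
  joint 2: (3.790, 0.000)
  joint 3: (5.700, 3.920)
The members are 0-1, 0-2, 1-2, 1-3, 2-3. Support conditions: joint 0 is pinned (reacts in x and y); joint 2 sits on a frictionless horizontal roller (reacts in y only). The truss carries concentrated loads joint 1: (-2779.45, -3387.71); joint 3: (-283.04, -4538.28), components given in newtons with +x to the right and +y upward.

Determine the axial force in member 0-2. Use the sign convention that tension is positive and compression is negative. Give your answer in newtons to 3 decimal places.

-1792.351

N=4 nodes, M=5 members, R=3 reactions → 2N=8, M+R=8
member 0 (0-1): L=4.5287, (cx,cy)=(0.4385,0.8987)
member 1 (0-2): L=3.7900, (cx,cy)=(1.0000,0.0000)
member 2 (1-2): L=4.4519, (cx,cy)=(0.4052,-0.9142)
member 3 (1-3): L=3.7170, (cx,cy)=(0.9992,-0.0404)
member 4 (2-3): L=4.3606, (cx,cy)=(0.4380,0.8990)
solve A·x = −loads:
  F[0-1] = -2896.3110 N (compression)
  F[0-2] = -1792.3512 N (compression)
  F[1-2] = -941.9301 N (compression)
  F[1-3] = +1892.5429 N (tension)
  F[2-3] = -4963.3726 N (compression)
  Rx@0 = +3062.4900 N
  Ry@0 = +2602.9531 N
  Ry@2 = +5323.0369 N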